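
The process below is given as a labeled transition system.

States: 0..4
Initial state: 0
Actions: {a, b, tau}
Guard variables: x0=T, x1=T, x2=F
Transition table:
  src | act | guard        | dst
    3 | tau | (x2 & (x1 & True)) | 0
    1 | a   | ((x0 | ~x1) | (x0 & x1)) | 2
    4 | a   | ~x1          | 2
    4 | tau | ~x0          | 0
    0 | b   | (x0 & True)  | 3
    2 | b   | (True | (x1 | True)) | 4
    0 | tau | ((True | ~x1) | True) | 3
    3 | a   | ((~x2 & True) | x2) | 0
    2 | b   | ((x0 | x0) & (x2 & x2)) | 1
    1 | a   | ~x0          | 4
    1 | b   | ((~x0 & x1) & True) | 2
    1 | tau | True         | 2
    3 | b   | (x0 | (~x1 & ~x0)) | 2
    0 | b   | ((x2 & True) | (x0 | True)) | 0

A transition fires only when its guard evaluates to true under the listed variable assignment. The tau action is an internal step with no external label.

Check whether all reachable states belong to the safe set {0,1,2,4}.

Answer: INVARIANT VIOLATED at state 3

Working:
Safe = {0,1,2,4}
R = {0,2,3,4}
  0: ok
  2: ok
  3: outside
  4: ok
counterexample path to 3: b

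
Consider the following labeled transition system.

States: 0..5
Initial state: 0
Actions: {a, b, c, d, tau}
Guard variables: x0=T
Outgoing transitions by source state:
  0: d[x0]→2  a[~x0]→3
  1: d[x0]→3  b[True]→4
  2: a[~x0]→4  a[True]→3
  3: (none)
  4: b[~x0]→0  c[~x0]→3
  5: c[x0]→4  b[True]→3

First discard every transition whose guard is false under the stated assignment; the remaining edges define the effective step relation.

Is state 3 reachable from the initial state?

Answer: REACHABLE

Trace:
6 transition(s) survive guard evaluation.
depth 0: {0}
depth 1: {2}  total {0,2}
depth 2: {3}  total {0,2,3}
Reach set: {0,2,3}
trace reaching 3: d·a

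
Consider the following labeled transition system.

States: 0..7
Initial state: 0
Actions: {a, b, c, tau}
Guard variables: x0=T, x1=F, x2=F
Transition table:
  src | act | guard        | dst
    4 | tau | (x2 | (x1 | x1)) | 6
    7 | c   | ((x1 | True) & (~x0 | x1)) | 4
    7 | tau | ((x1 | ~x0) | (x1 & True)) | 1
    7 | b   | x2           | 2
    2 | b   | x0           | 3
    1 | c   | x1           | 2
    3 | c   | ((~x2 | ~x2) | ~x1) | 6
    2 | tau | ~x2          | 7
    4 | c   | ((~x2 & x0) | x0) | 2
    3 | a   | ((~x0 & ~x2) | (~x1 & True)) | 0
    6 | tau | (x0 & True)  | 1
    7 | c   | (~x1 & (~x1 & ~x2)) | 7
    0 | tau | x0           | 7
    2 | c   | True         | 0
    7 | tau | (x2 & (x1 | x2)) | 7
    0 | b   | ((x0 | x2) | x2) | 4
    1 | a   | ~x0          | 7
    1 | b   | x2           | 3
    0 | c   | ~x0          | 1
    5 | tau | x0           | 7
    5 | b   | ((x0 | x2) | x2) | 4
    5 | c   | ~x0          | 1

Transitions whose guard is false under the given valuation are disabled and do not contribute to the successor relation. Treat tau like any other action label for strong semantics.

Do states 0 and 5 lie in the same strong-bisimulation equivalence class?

Answer: BISIMILAR

Working:
Refine partition for ~:
  round 0: {{0,1,2,3,4,5,6,7}}
  round 1: {{0,5},{1},{2},{3},{4,7},{6}}
  round 2: {{0,5},{1},{2},{3},{4},{6},{7}}
stable after 3 split(s): 7 block(s)
[0]={0,5}  [5]={0,5}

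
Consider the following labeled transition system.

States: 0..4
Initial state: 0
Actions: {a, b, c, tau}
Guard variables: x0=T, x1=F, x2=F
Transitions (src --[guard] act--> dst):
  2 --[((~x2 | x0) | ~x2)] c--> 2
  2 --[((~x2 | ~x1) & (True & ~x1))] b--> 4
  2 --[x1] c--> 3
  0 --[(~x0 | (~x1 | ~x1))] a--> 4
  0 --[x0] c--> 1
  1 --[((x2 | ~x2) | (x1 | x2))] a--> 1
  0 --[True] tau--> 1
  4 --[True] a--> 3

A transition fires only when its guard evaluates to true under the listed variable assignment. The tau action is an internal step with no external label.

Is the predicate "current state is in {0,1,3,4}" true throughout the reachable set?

Answer: INVARIANT HOLDS

Trace:
Inv-set: {0,1,3,4}
Reachable = {0,1,3,4}
  0: ok
  1: ok
  3: ok
  4: ok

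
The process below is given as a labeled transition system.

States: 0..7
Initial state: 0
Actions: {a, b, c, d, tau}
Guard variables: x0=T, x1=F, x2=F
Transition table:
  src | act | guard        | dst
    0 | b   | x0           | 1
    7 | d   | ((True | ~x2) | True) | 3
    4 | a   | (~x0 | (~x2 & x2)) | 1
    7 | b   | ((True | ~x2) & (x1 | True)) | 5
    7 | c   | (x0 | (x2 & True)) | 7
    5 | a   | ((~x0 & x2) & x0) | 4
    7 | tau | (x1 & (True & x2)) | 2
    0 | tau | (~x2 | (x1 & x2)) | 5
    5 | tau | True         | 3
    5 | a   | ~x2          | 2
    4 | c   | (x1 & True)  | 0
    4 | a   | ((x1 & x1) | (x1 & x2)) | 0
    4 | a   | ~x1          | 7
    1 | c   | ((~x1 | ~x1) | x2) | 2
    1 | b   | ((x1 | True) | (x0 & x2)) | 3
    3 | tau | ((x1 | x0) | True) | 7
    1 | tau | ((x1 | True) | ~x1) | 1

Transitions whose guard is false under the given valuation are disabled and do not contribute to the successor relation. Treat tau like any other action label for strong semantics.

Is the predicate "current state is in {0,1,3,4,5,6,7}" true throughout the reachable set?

Allowed set {0,1,3,4,5,6,7}
Reach set: {0,1,2,3,5,7}
  0: ✓
  1: ✓
  2: outside
  3: ✓
  5: ✓
  7: ✓
reach 2 via b·c — violates

Answer: INVARIANT VIOLATED at state 2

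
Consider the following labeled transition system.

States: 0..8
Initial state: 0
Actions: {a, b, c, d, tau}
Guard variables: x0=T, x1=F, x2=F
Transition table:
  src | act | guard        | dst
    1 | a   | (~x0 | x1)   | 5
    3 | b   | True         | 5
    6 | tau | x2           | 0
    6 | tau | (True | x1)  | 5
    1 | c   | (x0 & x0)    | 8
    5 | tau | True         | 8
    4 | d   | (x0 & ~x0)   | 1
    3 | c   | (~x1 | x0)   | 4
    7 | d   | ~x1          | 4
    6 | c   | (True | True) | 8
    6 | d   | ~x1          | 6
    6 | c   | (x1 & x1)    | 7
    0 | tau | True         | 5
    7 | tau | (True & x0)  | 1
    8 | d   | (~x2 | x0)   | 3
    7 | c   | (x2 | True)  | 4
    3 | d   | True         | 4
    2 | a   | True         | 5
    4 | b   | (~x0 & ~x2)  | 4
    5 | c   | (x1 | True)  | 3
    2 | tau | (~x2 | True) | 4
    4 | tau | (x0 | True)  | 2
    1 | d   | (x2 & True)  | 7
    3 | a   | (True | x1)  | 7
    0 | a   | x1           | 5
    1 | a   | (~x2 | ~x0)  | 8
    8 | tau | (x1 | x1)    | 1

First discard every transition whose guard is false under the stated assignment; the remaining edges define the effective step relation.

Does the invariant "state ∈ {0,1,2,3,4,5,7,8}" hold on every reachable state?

Answer: INVARIANT HOLDS

Working:
Safe = {0,1,2,3,4,5,7,8}
Reach set: {0,1,2,3,4,5,7,8}
  0: safe
  1: safe
  2: safe
  3: safe
  4: safe
  5: safe
  7: safe
  8: safe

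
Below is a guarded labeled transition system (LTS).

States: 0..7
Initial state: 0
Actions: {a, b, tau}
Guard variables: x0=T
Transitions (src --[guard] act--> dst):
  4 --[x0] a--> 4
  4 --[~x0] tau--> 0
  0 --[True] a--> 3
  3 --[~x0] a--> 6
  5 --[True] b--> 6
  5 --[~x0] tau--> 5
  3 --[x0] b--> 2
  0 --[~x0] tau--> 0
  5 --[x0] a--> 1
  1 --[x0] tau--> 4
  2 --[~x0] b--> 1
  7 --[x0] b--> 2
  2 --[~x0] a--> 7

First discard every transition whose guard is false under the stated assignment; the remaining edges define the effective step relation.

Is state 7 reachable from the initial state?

Guard filter leaves 7 enabled edge(s).
Layer 0: {0}
Layer 1: {3}  cumulative {0,3}
Layer 2: {2}  cumulative {0,2,3}
Reachable = {0,2,3}

Answer: UNREACHABLE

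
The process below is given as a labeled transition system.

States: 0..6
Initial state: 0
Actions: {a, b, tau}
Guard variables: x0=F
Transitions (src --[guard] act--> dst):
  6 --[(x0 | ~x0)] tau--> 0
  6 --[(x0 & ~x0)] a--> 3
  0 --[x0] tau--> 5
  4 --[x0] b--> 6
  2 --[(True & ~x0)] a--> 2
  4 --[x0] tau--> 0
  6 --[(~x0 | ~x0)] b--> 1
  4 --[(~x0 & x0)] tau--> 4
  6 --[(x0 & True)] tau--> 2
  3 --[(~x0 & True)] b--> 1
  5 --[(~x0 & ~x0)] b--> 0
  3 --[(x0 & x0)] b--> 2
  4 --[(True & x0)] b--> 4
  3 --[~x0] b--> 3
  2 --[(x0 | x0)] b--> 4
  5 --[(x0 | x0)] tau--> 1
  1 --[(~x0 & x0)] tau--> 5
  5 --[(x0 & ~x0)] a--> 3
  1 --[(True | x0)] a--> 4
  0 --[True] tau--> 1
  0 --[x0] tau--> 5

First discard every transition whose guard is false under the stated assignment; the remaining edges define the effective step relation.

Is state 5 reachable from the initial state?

After dropping false guards: 8 live edges.
Layer 0: {0}
Layer 1: {1}  now seen {0,1}
Layer 2: {4}  now seen {0,1,4}
Reachable = {0,1,4}

Answer: UNREACHABLE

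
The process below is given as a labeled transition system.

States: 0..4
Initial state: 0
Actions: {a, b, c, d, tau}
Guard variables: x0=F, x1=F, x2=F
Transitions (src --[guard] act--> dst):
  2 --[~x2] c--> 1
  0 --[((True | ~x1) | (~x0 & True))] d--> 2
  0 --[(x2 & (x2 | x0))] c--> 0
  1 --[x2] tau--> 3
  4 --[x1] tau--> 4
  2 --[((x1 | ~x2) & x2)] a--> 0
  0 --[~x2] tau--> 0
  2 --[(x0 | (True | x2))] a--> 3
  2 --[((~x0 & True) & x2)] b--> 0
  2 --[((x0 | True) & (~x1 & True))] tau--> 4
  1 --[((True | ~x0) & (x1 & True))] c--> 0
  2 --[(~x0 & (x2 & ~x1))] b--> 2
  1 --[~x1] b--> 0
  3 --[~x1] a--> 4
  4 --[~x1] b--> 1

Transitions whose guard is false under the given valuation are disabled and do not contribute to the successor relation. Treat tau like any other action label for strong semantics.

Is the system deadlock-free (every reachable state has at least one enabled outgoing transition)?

R = {0,1,2,3,4}
  0: d→2  tau→0  [deg 2]
  1: b→0  [deg 1]
  2: a→3  c→1  tau→4  [deg 3]
  3: a→4  [deg 1]
  4: b→1  [deg 1]

Answer: DEADLOCK-FREE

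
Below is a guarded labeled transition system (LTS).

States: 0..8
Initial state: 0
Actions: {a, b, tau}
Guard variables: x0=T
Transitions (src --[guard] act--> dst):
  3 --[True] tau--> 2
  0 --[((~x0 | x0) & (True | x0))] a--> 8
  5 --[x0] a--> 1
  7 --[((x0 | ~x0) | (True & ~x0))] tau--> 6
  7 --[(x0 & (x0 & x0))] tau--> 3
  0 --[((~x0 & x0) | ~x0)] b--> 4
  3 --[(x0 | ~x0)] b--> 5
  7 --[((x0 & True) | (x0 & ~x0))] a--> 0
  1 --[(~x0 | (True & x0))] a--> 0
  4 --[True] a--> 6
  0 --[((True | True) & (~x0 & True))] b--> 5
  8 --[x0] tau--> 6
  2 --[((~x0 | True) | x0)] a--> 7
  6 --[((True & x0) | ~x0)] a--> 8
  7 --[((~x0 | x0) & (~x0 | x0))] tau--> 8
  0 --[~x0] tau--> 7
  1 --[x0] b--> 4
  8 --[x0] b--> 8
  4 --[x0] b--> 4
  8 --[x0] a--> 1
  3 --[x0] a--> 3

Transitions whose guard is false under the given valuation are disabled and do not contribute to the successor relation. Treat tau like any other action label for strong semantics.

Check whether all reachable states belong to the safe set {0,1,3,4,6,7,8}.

Answer: INVARIANT HOLDS

Trace:
Inv-set: {0,1,3,4,6,7,8}
Reachable = {0,1,4,6,8}
  0: safe
  1: safe
  4: safe
  6: safe
  8: safe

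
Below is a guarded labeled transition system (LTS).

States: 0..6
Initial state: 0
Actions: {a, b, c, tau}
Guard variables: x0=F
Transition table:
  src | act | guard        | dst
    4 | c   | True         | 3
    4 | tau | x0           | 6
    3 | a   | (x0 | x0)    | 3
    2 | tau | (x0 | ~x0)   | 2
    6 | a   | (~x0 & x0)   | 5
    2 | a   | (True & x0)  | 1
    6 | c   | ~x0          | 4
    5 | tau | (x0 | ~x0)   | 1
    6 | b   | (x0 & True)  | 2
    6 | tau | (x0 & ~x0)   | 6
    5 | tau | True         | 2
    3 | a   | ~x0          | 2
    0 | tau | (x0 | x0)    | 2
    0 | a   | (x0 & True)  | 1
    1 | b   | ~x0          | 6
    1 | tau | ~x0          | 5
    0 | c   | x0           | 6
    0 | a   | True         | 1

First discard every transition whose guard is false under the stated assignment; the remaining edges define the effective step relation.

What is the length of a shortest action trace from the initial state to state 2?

Answer: 3

Working:
Breadth-first toward 2:
  depth 0: {0}
  depth 1: {1}
  depth 2: {5,6}
  depth 3: {2,4}
2 enters at depth 3; path a·tau·tau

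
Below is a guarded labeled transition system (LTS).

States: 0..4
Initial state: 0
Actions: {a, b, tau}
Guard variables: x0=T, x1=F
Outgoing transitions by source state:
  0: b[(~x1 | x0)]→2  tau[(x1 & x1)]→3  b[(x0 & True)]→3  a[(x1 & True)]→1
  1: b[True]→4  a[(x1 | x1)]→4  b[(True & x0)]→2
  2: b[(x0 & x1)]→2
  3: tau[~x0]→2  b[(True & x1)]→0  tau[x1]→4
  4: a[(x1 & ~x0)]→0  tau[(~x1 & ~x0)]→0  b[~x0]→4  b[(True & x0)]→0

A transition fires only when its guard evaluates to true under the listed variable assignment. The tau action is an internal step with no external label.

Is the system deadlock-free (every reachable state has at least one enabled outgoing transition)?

Answer: DEADLOCK at state 2

Trace:
R = {0,2,3}
  0: b→2  b→3  [deg 2]
  2: ∅  [no exit]
  3: ∅  [no exit]
Path to 2: b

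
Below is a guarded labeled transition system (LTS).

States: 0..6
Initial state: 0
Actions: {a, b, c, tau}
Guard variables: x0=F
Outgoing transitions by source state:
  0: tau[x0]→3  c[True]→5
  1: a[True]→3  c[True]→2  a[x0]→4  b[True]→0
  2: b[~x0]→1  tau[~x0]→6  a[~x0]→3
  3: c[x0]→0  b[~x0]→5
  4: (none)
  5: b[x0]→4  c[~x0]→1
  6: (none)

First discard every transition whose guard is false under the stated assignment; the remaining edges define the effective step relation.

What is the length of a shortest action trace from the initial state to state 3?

Layered search for 3:
  depth 0: {0}
  depth 1: {5}
  depth 2: {1}
  depth 3: {2,3}
3 enters at depth 3; path c·c·a

Answer: 3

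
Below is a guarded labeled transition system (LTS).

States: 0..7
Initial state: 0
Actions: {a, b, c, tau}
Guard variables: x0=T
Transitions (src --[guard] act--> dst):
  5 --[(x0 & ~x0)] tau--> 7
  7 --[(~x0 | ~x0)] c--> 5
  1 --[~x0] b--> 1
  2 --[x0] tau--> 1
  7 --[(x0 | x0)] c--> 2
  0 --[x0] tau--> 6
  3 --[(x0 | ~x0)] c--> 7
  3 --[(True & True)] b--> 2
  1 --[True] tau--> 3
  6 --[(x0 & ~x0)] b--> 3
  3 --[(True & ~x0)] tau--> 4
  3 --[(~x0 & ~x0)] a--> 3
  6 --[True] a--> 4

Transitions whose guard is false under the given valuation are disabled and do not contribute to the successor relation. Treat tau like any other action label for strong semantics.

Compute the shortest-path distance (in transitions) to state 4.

BFS to 4:
  depth 0: {0}
  depth 1: {6}
  depth 2: {4}
first hit 4 at d=2 via tau·a

Answer: 2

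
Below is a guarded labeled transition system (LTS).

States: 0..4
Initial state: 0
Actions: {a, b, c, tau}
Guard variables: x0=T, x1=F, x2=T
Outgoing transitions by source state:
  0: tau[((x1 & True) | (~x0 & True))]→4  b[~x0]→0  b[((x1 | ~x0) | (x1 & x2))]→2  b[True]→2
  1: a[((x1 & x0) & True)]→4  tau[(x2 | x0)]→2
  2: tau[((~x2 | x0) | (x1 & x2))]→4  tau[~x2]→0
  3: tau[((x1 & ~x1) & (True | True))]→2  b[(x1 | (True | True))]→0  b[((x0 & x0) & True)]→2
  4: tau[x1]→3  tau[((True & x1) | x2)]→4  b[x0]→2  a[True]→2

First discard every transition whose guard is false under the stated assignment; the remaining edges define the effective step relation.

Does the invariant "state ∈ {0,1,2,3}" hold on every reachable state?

Safe = {0,1,2,3}
Reach set: {0,2,4}
  0: ✓
  2: ✓
  4: VIOLATES
counterexample path to 4: b·tau

Answer: INVARIANT VIOLATED at state 4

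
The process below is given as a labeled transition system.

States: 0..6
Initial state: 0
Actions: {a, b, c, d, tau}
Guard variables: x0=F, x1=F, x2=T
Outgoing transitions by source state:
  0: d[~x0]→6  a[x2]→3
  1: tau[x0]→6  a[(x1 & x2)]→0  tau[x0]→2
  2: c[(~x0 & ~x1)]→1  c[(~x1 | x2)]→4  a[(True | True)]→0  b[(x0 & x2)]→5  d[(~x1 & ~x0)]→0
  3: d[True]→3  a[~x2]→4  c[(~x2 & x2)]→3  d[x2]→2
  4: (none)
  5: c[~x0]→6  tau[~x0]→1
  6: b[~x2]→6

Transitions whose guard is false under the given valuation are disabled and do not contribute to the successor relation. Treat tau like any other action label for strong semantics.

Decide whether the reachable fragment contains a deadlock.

R = {0,1,2,3,4,6}
  0: a→3  d→6  [deg 2]
  1: ∅  [no exit]
  2: a→0  c→1  c→4  d→0  [deg 4]
  3: d→2  d→3  [deg 2]
  4: ∅  [no exit]
  6: ∅  [no exit]
trace reaching 1: a·d·c

Answer: DEADLOCK at state 1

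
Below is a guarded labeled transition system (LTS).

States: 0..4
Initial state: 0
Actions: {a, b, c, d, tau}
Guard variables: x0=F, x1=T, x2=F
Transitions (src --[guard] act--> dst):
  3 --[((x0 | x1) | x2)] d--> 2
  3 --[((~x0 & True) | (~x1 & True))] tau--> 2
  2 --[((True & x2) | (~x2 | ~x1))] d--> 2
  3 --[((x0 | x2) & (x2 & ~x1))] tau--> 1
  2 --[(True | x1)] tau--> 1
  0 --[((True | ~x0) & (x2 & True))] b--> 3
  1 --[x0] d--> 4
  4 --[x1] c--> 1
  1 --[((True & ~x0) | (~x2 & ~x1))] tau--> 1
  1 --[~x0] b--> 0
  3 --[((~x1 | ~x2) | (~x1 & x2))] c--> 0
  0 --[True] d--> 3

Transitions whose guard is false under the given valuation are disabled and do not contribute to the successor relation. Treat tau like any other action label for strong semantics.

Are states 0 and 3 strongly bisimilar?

Refine partition for ~:
  π0 = {{0,1,2,3,4}}
  π1 = {{0},{1},{2},{3},{4}}
stable after 2 split(s): 5 block(s)
0∈{0}, 3∈{3}

Answer: NOT BISIMILAR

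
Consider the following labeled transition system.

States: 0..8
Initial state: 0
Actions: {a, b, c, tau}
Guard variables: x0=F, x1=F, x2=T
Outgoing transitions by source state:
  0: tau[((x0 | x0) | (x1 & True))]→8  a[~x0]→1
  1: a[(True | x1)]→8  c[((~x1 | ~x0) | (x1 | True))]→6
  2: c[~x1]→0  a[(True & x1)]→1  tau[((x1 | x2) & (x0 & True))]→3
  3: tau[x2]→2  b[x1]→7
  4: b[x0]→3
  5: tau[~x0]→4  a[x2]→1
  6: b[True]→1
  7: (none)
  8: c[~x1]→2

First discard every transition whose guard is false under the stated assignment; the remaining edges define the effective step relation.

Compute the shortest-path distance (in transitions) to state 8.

Answer: 2

Working:
BFS to 8:
  L0 = {0}
  L1 = {1}
  L2 = {6,8}
first hit 8 at d=2 via a·a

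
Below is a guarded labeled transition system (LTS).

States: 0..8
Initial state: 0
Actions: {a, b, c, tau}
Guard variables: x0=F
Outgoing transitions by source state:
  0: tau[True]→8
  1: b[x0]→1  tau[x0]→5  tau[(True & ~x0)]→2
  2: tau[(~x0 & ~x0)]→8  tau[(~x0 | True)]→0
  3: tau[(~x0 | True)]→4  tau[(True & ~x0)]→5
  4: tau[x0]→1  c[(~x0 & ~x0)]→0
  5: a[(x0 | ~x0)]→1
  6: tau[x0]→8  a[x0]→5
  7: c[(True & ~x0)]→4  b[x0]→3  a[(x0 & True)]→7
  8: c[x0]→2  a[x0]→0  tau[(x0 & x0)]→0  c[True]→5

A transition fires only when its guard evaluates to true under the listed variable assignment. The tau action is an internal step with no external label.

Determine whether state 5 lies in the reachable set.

10 transition(s) survive guard evaluation.
Layer 0: {0}
Layer 1: {8}  now seen {0,8}
Layer 2: {5}  now seen {0,5,8}
Layer 3: {1}  now seen {0,1,5,8}
Layer 4: {2}  now seen {0,1,2,5,8}
Reachable = {0,1,2,5,8}
Path to 5: tau·c

Answer: REACHABLE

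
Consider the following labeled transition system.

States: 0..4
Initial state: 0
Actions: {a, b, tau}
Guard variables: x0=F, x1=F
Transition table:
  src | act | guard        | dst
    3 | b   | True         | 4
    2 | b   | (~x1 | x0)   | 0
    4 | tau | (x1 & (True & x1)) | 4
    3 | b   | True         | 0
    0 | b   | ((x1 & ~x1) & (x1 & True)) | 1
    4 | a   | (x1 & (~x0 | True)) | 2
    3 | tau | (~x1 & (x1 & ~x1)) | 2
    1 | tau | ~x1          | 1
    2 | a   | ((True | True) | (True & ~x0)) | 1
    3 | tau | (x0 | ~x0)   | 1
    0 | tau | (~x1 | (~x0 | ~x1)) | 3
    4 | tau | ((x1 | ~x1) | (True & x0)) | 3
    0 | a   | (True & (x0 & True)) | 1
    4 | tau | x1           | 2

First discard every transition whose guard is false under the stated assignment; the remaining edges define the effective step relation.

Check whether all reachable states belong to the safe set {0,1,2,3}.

Safe = {0,1,2,3}
Reach set: {0,1,3,4}
  0: safe
  1: safe
  3: safe
  4: outside
witness against invariant: tau·b → 4

Answer: INVARIANT VIOLATED at state 4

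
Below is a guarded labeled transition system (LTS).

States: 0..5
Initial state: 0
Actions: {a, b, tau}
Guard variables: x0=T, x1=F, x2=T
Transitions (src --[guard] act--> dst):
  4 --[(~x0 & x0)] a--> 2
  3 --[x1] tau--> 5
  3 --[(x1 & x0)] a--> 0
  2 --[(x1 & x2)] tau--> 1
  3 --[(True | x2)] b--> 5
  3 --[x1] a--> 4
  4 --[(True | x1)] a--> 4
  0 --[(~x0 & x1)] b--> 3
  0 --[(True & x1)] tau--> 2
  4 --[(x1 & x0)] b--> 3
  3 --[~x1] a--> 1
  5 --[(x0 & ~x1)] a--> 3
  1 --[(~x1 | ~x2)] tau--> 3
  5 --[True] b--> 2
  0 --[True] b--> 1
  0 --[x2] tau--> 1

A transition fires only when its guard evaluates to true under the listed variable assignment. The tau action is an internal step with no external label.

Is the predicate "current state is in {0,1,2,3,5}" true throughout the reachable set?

Safe = {0,1,2,3,5}
Reach set: {0,1,2,3,5}
  0: ok
  1: ok
  2: ok
  3: ok
  5: ok

Answer: INVARIANT HOLDS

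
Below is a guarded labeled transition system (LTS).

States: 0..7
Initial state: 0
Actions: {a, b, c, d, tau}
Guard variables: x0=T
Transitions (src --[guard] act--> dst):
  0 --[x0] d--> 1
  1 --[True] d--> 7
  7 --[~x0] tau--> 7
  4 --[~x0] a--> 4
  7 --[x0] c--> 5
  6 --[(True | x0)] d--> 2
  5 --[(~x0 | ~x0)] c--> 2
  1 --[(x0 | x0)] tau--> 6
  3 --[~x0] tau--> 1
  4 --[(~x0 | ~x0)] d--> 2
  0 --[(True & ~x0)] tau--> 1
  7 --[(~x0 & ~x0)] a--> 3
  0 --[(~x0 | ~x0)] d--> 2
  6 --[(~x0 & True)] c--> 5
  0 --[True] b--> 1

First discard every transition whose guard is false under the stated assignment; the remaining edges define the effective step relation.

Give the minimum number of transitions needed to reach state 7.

Answer: 2

Trace:
BFS to 7:
  L0 = {0}
  L1 = {1}
  L2 = {6,7}
first hit 7 at d=2 via b·d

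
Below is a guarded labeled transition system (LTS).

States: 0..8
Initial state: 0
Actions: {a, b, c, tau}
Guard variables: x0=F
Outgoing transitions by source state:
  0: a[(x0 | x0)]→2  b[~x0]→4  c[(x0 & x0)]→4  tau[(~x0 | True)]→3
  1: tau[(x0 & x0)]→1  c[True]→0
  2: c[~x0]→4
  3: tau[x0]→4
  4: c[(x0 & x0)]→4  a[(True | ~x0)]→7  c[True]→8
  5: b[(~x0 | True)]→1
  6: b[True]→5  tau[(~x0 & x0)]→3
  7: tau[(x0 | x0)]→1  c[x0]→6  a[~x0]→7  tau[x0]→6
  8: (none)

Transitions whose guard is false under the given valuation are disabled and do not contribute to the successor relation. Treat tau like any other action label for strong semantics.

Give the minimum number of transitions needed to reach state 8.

Layered search for 8:
  depth 0: {0}
  depth 1: {3,4}
  depth 2: {7,8}
8 enters at depth 2; path b·c

Answer: 2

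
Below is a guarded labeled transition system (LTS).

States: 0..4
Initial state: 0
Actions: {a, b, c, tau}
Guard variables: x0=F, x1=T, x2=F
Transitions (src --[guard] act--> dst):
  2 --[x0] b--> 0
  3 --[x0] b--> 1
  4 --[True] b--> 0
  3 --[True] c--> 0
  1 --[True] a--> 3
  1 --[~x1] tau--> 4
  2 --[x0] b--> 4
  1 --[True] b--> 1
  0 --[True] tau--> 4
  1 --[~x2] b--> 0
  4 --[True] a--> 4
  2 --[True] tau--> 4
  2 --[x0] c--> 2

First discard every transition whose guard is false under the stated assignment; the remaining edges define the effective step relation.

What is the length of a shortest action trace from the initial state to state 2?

Layered search for 2:
  depth 0: {0}
  depth 1: {4}
2 never appears.

Answer: UNREACHABLE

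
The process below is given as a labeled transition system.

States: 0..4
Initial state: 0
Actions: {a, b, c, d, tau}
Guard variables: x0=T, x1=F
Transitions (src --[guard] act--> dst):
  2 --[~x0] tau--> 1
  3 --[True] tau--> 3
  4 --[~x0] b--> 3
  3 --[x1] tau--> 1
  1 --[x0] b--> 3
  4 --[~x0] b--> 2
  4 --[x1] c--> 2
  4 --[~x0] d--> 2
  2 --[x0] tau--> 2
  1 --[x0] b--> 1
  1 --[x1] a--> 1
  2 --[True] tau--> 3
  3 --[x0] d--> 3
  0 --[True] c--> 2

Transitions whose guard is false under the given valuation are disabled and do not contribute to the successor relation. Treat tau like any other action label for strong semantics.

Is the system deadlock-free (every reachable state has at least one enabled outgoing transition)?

Answer: DEADLOCK-FREE

Trace:
Reach set: {0,2,3}
  0: c→2  [1 out]
  2: tau→2  tau→3  [2 out]
  3: d→3  tau→3  [2 out]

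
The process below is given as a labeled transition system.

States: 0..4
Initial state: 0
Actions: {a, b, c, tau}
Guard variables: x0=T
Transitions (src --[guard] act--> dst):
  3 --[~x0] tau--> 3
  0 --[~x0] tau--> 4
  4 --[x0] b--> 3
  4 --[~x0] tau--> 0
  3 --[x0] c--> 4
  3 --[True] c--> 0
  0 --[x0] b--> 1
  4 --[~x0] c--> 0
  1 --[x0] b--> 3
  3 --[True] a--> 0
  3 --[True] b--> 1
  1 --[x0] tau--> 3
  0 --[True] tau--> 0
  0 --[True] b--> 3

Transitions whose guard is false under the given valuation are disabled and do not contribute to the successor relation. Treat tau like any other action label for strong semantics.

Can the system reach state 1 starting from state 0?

10 transition(s) survive guard evaluation.
L0 = {0}
L1 = {1,3}  cumulative {0,1,3}
L2 = {4}  cumulative {0,1,3,4}
R = {0,1,3,4}
Path to 1: b

Answer: REACHABLE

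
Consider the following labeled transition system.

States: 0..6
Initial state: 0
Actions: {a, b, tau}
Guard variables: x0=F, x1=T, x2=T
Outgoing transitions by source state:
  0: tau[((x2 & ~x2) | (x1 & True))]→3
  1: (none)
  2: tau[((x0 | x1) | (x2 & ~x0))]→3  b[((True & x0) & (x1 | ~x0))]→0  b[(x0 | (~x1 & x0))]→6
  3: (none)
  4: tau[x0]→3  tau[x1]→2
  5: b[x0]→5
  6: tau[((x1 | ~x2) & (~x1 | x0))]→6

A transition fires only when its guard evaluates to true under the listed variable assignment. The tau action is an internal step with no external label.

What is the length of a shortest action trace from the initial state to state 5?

Answer: UNREACHABLE

Trace:
Breadth-first toward 5:
  L0 = {0}
  L1 = {3}
5 never appears.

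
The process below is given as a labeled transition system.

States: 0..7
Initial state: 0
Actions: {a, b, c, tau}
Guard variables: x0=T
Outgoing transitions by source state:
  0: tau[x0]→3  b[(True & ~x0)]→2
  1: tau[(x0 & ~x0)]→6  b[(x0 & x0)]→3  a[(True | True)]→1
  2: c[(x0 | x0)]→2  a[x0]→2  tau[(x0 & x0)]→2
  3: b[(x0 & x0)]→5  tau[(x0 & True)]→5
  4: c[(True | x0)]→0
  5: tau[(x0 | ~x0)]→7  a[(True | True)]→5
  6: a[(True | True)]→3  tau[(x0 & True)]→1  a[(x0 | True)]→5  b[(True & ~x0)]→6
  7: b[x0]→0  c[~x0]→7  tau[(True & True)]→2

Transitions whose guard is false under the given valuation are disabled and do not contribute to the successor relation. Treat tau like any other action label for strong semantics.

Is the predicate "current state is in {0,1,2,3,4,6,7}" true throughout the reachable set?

Allowed set {0,1,2,3,4,6,7}
R = {0,2,3,5,7}
  0: safe
  2: safe
  3: safe
  5: ✗ unsafe
  7: safe
counterexample path to 5: tau·b

Answer: INVARIANT VIOLATED at state 5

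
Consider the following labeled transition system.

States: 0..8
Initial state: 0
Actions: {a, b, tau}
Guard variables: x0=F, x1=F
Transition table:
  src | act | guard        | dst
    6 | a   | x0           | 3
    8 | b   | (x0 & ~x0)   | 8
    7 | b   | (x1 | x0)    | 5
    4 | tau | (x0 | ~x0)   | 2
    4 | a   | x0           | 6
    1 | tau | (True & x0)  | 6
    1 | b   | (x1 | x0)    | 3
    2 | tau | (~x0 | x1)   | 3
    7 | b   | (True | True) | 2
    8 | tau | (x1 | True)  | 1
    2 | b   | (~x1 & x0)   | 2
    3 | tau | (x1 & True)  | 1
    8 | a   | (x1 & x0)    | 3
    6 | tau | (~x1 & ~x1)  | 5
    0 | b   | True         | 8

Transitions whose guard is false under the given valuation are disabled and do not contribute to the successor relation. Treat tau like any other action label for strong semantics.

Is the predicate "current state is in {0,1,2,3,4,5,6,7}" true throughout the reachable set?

Answer: INVARIANT VIOLATED at state 8

Trace:
Allowed set {0,1,2,3,4,5,6,7}
Reachable = {0,1,8}
  0: safe
  1: safe
  8: ✗ unsafe
witness against invariant: b → 8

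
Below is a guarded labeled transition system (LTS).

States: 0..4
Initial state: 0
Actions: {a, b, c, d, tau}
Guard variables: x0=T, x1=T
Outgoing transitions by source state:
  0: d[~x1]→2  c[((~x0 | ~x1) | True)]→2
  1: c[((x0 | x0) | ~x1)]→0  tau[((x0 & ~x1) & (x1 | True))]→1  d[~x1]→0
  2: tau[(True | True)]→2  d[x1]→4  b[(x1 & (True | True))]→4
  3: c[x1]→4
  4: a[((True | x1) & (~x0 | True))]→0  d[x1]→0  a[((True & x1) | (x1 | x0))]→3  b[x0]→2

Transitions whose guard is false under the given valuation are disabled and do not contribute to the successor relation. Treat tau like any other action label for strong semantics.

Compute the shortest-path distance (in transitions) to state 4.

Answer: 2

Working:
BFS to 4:
  L0 = {0}
  L1 = {2}
  L2 = {4}
first hit 4 at d=2 via c·b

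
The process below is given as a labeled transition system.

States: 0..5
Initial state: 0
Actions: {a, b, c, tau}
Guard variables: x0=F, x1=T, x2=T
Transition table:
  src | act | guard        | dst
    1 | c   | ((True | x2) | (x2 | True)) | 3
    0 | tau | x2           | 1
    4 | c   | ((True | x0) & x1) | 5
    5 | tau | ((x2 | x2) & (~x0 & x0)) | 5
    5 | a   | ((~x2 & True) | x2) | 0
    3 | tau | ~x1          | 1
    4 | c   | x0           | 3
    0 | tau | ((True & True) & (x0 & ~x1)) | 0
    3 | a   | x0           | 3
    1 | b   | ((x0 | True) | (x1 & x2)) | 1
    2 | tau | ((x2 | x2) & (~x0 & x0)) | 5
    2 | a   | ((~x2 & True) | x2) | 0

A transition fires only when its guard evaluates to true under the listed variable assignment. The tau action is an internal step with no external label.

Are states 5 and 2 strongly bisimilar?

Answer: BISIMILAR

Analysis:
Bisimulation quotient by refinement:
  round 0: {{0,1,2,3,4,5}}
  round 1: {{0},{1},{2,5},{3},{4}}
stable after 2 split(s): 5 block(s)
[5]={2,5}  [2]={2,5}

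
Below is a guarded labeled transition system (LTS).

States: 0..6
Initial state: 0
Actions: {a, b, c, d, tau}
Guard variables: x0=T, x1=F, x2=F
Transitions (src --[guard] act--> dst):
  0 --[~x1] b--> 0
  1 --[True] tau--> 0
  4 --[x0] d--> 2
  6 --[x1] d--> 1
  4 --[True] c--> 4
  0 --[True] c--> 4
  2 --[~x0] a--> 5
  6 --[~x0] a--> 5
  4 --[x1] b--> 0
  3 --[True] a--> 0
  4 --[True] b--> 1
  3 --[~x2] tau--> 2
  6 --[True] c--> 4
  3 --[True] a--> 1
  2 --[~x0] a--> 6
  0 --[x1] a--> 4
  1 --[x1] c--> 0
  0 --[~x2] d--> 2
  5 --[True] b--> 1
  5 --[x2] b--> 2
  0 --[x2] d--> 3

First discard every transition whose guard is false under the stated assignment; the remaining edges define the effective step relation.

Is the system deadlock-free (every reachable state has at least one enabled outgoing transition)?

R = {0,1,2,4}
  0: b→0  c→4  d→2  [3 exit(s)]
  1: tau→0  [1 exit(s)]
  2: ∅  [STUCK]
  4: b→1  c→4  d→2  [3 exit(s)]
witness 2: d

Answer: DEADLOCK at state 2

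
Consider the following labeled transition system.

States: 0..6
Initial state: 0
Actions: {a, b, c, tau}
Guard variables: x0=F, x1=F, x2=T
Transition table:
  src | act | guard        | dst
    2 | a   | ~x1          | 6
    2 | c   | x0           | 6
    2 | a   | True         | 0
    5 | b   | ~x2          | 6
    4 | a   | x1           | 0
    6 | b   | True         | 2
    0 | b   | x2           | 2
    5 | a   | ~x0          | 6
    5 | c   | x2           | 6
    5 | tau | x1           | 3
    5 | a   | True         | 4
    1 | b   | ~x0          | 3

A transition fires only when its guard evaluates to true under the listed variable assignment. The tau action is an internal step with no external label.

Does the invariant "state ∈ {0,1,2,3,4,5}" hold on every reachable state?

Answer: INVARIANT VIOLATED at state 6

Working:
Inv-set: {0,1,2,3,4,5}
Reachable = {0,2,6}
  0: safe
  2: safe
  6: ✗ unsafe
witness against invariant: b·a → 6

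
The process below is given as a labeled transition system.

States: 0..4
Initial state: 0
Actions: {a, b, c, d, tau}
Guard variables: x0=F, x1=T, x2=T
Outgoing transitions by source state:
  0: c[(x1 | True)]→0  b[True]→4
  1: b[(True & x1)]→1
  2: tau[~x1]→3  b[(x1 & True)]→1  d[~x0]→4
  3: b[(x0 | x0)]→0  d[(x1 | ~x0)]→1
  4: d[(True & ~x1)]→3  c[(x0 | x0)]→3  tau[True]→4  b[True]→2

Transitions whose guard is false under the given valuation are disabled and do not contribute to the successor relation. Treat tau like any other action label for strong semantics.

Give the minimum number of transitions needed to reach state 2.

BFS to 2:
  Layer 0: {0}
  Layer 1: {4}
  Layer 2: {2}
first hit 2 at d=2 via b·b

Answer: 2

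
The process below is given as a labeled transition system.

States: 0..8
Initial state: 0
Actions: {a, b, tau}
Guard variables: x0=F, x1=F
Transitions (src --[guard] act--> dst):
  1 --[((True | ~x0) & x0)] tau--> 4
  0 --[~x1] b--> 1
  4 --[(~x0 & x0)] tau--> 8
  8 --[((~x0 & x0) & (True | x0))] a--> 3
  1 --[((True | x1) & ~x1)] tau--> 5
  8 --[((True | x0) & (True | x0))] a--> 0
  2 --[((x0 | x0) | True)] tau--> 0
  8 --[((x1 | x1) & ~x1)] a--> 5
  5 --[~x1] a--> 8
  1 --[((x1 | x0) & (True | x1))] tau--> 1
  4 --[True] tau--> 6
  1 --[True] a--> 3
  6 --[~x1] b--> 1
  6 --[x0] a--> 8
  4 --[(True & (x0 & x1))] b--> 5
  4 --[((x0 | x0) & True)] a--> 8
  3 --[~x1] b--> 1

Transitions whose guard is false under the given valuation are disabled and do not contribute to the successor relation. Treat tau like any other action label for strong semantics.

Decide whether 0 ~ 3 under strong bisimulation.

Compute ~ classes (split until stable):
  round 0: {{0,1,2,3,4,5,6,7,8}}
  round 1: {{0,3,6},{1},{2,4},{5,8},{7}}
  round 2: {{0,3,6},{1},{2,4},{5},{7},{8}}
6 equivalence class(es) (converged in 3)
0∈{0,3,6}, 3∈{0,3,6}

Answer: BISIMILAR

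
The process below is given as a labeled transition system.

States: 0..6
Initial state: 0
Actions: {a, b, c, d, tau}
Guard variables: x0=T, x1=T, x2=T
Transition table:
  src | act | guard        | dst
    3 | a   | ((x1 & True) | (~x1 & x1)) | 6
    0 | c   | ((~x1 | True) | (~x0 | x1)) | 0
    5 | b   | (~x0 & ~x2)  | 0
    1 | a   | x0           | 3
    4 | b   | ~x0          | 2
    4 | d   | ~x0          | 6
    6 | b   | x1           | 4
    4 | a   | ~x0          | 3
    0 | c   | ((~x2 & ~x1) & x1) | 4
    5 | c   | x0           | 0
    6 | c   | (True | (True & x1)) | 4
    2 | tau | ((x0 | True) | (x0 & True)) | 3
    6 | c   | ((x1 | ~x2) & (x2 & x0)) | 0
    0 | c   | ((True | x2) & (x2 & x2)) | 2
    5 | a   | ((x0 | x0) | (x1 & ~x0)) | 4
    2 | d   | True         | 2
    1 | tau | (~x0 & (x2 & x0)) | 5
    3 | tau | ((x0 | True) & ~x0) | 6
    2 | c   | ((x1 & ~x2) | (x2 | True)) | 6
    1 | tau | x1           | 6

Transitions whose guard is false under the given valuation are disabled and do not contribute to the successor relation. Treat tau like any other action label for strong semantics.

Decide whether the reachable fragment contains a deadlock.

Reachable = {0,2,3,4,6}
  0: c→0  c→2  [2 exit(s)]
  2: c→6  d→2  tau→3  [3 exit(s)]
  3: a→6  [1 exit(s)]
  4: ∅  [no exit]
  6: b→4  c→0  c→4  [3 exit(s)]
witness 4: c·c·b

Answer: DEADLOCK at state 4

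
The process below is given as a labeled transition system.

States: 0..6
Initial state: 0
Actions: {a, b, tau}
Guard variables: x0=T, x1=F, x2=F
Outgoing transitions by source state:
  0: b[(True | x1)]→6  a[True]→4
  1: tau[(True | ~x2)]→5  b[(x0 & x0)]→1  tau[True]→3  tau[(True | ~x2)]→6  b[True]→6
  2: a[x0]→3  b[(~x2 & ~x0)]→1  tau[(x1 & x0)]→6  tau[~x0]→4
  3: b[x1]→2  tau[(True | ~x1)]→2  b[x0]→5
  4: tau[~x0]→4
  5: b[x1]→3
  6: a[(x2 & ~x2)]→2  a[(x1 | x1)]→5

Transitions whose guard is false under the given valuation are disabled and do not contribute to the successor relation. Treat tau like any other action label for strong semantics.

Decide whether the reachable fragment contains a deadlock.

Reach set: {0,4,6}
  0: a→4  b→6  [deg 2]
  4: ∅  [STUCK]
  6: ∅  [STUCK]
witness 4: a

Answer: DEADLOCK at state 4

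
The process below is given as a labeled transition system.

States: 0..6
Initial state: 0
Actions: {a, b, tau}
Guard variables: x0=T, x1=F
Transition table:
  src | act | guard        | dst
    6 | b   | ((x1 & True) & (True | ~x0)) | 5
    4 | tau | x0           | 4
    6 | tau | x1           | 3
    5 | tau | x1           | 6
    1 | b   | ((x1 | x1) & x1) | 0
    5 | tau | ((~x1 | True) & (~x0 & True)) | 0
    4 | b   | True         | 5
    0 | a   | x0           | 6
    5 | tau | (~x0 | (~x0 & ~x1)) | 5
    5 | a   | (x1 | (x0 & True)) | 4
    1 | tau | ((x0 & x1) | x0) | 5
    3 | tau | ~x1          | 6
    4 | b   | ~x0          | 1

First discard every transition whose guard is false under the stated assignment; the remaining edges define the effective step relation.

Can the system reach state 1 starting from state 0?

After dropping false guards: 6 live edges.
Layer 0: {0}
Layer 1: {6}  now seen {0,6}
Reach set: {0,6}

Answer: UNREACHABLE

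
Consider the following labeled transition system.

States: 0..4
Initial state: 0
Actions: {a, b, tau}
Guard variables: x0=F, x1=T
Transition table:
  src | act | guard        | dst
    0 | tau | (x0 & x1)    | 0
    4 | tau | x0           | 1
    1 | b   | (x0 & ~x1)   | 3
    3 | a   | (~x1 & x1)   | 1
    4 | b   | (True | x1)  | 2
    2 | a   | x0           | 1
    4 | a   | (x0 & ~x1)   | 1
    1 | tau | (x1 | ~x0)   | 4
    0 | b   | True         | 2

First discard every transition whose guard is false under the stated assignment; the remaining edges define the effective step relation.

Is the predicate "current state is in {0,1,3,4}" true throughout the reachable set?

Answer: INVARIANT VIOLATED at state 2

Working:
Safe = {0,1,3,4}
Reach set: {0,2}
  0: ✓
  2: VIOLATES
counterexample path to 2: b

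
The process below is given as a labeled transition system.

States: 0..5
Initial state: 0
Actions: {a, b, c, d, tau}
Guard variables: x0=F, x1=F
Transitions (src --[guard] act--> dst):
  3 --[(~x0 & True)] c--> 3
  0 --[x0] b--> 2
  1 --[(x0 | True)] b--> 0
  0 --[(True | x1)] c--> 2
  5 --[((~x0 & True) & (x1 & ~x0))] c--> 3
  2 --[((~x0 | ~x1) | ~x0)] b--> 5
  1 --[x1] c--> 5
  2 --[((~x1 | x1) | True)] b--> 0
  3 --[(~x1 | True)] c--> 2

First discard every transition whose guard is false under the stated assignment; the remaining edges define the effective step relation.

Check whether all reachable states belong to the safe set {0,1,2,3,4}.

Inv-set: {0,1,2,3,4}
Reachable = {0,2,5}
  0: ✓
  2: ✓
  5: outside
witness against invariant: c·b → 5

Answer: INVARIANT VIOLATED at state 5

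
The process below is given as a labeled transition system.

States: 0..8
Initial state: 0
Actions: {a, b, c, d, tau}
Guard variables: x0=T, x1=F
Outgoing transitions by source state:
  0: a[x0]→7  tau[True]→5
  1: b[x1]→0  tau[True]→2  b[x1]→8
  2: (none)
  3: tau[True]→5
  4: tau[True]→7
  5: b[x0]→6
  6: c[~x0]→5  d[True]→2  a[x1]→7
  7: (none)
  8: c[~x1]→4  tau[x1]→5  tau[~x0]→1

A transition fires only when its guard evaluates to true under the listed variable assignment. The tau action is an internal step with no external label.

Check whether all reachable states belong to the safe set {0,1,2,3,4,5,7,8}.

Answer: INVARIANT VIOLATED at state 6

Working:
Safe = {0,1,2,3,4,5,7,8}
Reach set: {0,2,5,6,7}
  0: ✓
  2: ✓
  5: ✓
  6: ✗ unsafe
  7: ✓
witness against invariant: tau·b → 6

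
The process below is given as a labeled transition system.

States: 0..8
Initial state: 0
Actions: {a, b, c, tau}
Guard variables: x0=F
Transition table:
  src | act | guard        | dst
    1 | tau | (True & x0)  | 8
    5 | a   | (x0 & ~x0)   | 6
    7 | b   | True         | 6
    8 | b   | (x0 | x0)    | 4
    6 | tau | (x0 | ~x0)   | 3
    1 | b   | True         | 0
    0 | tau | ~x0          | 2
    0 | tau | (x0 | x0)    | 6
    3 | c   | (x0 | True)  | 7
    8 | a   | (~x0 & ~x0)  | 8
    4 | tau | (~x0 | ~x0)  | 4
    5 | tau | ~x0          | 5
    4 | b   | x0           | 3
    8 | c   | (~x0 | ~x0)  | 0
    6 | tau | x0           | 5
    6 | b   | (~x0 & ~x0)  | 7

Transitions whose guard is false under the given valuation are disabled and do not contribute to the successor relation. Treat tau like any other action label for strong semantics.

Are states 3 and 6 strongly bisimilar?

Bisimulation quotient by refinement:
  round 0: {{0,1,2,3,4,5,6,7,8}}
  round 1: {{0,4,5},{1,7},{2},{3},{6},{8}}
  round 2: {{0},{1},{2},{3},{4,5},{6},{7},{8}}
Fixed point at round 3; 8 class(es).
3∈{3}, 6∈{6}

Answer: NOT BISIMILAR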